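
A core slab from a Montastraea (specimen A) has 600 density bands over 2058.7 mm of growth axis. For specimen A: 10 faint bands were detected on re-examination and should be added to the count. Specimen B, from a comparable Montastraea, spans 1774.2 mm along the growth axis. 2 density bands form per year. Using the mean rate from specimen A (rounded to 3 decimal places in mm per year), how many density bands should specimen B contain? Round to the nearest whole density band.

526 density bands

Specimen A: correcting the raw count gives 600 + 10 = 610 true density bands.
Specimen A: dividing by 2 density bands per year: 610 / 2 = 305 years.
A: Extension rate ≈ 2058.7 / 305 = 6.750 mm/yr.
For B, 1774.2 / 6.750 = 262.84 years; at 2 density bands per year that is 262.84 × 2 ≈ 526 density bands.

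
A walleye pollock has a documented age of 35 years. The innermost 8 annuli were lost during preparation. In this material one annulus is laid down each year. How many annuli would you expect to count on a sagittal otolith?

27 annuli

Expected annuli over 35 years: 35.
Subtracting the 8 annuli not captured gives 35 − 8 = 27 annuli in the record.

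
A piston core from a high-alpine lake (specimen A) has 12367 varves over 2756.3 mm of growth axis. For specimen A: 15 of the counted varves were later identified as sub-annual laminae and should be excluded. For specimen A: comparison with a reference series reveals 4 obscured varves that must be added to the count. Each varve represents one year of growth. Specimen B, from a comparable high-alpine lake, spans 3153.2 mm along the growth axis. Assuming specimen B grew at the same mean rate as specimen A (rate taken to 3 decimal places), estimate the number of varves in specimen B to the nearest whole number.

Specimen A: adjusted count: 12367 − 15 + 4 = 12356 varves.
A: 2756.3 mm over 12356 years gives 2756.3 / 12356 ≈ 0.223 mm per year.
Specimen B: 3153.2 mm / 0.223 mm per year = 14139.91 years ≈ 14140 varves.

14140 varves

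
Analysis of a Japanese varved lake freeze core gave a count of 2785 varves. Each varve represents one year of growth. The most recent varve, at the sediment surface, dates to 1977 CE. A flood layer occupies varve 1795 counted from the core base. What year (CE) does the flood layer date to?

987 CE

The flood layer sits at varve 1795 from the core base, so 2785 − 1795 = 990 varves formed after it.
Counting back 990 years from 1977 CE places the flood layer in 1977 − 990 = 987 CE.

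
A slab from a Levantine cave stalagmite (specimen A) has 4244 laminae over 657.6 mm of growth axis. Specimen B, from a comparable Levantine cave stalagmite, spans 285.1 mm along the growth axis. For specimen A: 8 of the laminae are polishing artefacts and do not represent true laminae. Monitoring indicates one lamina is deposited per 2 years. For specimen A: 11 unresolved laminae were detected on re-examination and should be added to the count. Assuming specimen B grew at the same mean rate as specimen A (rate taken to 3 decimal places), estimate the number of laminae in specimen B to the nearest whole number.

Specimen A: true lamina count = 4244 − 8 + 11 = 4247.
Specimen A: multiplying by 2 years per lamina: 4247 × 2 = 8494 years.
A: 657.6 mm over 8494 years gives 657.6 / 8494 ≈ 0.077 mm per year.
B spans 285.1 / 0.077 = 3702.60 years; at 2 years per lamina that is 3702.60 / 2 ≈ 1851 laminae.

1851 laminae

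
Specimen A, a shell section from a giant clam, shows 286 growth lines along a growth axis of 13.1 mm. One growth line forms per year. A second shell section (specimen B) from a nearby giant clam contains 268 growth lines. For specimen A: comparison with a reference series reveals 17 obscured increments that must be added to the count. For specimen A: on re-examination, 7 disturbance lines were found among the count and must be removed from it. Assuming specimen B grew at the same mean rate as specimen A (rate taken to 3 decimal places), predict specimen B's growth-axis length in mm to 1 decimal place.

11.8 mm

Specimen A: adjusted count: 286 − 7 + 17 = 296 growth lines.
A: 13.1 mm over 296 years gives 13.1 / 296 ≈ 0.044 mm/year.
B's length ≈ 0.044 × 268 = 11.8 mm.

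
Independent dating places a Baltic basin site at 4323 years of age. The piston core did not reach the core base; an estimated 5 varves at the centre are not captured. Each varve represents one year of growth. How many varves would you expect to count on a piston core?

Expected varves over 4323 years: 4323.
Less the 5 uncaptured varves: 4323 − 5 = 4318.

4318 varves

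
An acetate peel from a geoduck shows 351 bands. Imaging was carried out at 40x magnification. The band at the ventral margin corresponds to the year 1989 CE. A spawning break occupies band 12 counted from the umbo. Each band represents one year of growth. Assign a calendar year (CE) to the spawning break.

1650 CE

The spawning break sits at band 12 from the umbo, so 351 − 12 = 339 bands formed after it.
1989 − 339 = 1650 CE.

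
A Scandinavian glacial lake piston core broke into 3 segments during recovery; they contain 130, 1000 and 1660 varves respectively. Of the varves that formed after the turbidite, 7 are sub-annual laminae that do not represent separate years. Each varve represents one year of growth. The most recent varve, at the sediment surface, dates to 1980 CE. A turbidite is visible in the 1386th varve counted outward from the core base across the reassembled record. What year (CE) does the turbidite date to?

Total varves = 130 + 1000 + 1660 = 2790.
2790 − 1386 = 1404 varves lie beyond the turbidite toward the sediment surface.
Removing the 7 false varves leaves 1404 − 7 = 1397 true varves beyond the turbidite.
1980 − 1397 = 583 CE.

583 CE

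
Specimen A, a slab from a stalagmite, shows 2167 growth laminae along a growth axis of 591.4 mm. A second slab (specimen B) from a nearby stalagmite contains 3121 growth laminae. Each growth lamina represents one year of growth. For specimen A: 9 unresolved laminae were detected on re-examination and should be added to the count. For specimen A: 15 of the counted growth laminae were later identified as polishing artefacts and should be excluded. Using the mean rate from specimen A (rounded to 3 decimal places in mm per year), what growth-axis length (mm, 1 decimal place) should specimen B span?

Specimen A: after corrections the count is 2167 − 15 + 9 = 2161 growth laminae.
A: Extension rate ≈ 591.4 / 2161 = 0.274 mm per year.
For B, 0.274 mm/year × 3121 years = 855.2 mm.

855.2 mm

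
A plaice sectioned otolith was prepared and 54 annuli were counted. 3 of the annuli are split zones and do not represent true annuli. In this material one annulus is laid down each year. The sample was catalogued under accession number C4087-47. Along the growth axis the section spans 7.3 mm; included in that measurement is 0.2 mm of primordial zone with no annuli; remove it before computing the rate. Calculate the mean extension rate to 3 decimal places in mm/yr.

Correcting the raw count gives 54 − 3 = 51 true annuli.
Removing the 0.2 mm offcut leaves 7.3 − 0.2 = 7.1 mm.
7.1 mm over 51 years gives 7.1 / 51 ≈ 0.139 mm/yr.

0.139 mm/yr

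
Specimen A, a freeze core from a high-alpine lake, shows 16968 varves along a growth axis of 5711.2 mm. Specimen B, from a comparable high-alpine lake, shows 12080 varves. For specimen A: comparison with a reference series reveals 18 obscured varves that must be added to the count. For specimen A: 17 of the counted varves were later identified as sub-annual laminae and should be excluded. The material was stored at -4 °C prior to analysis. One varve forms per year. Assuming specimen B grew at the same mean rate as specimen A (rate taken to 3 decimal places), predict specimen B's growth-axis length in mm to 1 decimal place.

Specimen A: after corrections the count is 16968 − 17 + 18 = 16969 varves.
A: 5711.2 mm over 16969 years gives 5711.2 / 16969 ≈ 0.337 mm/year.
B's length ≈ 0.337 × 12080 = 4071.0 mm.

4071.0 mm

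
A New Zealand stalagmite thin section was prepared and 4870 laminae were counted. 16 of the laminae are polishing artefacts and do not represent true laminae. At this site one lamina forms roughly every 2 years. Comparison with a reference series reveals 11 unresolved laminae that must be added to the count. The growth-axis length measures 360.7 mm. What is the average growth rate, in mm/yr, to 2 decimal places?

After corrections the count is 4870 − 16 + 11 = 4865 laminae.
Multiplying by 2 years per lamina: 4865 × 2 = 9730 years.
Mean rate = 360.7 mm / 9730 years ≈ 0.04 mm/yr.

0.04 mm/yr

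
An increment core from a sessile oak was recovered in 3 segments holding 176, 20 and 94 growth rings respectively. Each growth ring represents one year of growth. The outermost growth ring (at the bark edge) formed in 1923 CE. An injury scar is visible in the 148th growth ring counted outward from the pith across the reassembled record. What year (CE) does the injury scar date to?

Total growth rings = 176 + 20 + 94 = 290.
290 − 148 = 142 growth rings lie beyond the injury scar toward the bark edge.
Counting back 142 years from 1923 CE places the injury scar in 1923 − 142 = 1781 CE.

1781 CE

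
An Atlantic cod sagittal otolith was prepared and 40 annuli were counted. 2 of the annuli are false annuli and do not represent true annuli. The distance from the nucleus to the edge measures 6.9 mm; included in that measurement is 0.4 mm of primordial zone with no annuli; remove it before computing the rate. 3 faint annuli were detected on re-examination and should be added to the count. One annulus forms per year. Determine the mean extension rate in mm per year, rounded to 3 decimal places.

Correcting the raw count gives 40 − 2 + 3 = 41 true annuli.
Removing the 0.4 mm offcut leaves 6.9 − 0.4 = 6.5 mm.
6.5 mm over 41 years gives 6.5 / 41 ≈ 0.159 mm per year.

0.159 mm per year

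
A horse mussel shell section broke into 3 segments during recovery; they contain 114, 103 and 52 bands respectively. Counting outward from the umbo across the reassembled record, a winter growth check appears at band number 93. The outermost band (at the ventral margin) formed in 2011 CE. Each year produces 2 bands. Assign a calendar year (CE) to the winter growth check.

Total bands = 114 + 103 + 52 = 269.
Between band 93 and the ventral margin there are 269 − 93 = 176 bands.
With 2 bands per year, 176 / 2 = 88 years.
The band at the ventral margin is 2011 CE, so the winter growth check dates to 2011 − 88 = 1923 CE.

1923 CE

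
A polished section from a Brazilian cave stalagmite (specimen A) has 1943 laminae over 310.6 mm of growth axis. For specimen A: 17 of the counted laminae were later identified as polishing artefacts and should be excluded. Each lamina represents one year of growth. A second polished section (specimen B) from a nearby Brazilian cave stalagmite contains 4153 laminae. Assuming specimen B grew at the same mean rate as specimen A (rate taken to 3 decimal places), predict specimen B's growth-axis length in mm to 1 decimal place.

Specimen A: correcting the raw count gives 1943 − 17 = 1926 true laminae.
A: 310.6 mm over 1926 years gives 310.6 / 1926 ≈ 0.161 mm per year.
For B, 0.161 mm/year × 4153 years = 668.6 mm.

668.6 mm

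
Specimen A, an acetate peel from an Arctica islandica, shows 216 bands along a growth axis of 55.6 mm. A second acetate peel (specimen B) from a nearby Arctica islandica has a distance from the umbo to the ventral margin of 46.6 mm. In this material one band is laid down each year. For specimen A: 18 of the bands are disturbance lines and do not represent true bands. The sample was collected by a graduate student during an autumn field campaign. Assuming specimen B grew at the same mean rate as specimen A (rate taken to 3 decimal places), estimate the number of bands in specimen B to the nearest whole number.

Specimen A: correcting the raw count gives 216 − 18 = 198 true bands.
A: Mean rate = 55.6 mm / 198 years ≈ 0.281 mm/yr.
B spans 46.6 / 0.281 = 165.84 years ≈ 166 bands.

166 bands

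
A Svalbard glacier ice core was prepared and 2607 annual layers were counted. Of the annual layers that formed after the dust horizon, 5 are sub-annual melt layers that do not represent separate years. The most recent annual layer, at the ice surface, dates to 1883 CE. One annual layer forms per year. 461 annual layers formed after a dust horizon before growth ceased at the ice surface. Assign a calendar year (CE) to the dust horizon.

1427 CE

461 annual layers post-date the dust horizon.
Removing the 5 false annual layers leaves 461 − 5 = 456 true annual layers beyond the dust horizon.
The annual layer at the ice surface is 1883 CE, so the dust horizon dates to 1883 − 456 = 1427 CE.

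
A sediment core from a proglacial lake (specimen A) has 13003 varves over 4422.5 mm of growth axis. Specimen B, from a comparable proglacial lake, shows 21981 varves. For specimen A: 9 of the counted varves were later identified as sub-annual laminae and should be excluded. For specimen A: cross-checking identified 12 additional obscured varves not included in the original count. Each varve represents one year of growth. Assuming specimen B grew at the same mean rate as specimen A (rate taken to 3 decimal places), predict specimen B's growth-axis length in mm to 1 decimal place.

7473.5 mm

Specimen A: correcting the raw count gives 13003 − 9 + 12 = 13006 true varves.
A: Mean rate = 4422.5 mm / 13006 years ≈ 0.340 mm/year.
B's length ≈ 0.340 × 21981 = 7473.5 mm.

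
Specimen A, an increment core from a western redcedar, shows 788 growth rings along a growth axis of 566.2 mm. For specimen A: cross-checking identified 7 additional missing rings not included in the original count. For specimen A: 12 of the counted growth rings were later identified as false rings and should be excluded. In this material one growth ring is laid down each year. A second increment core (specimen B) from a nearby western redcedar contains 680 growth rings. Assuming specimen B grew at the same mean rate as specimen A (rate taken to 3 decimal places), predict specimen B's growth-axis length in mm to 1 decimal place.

Specimen A: after corrections the count is 788 − 12 + 7 = 783 growth rings.
A: Extension rate ≈ 566.2 / 783 = 0.723 mm/yr.
For B, 0.723 mm/year × 680 years = 491.6 mm.

491.6 mm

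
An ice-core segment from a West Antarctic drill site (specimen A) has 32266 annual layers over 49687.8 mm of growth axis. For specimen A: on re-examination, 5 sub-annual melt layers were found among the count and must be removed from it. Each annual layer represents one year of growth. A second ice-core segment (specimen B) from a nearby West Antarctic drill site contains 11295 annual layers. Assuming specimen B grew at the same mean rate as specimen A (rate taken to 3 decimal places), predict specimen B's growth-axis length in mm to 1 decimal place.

17394.3 mm

Specimen A: adjusted count: 32266 − 5 = 32261 annual layers.
A: 49687.8 mm over 32261 years gives 49687.8 / 32261 ≈ 1.540 mm/yr.
B's length ≈ 1.540 × 11295 = 17394.3 mm.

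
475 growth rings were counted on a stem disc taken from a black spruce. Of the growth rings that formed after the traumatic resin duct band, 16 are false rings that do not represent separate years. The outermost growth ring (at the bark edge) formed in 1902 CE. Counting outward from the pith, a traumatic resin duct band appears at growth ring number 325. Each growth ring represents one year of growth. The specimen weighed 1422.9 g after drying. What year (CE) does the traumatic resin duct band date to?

475 − 325 = 150 growth rings lie beyond the traumatic resin duct band toward the bark edge.
150 − 16 false = 134 true growth rings after the traumatic resin duct band.
Counting back 134 years from 1902 CE places the traumatic resin duct band in 1902 − 134 = 1768 CE.

1768 CE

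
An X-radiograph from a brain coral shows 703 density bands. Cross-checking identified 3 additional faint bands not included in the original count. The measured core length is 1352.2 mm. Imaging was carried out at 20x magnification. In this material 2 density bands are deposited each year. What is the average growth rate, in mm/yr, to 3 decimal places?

3.831 mm/yr

Adjusted count: 703 + 3 = 706 density bands.
706 density bands at 2 per year is 706 / 2 = 353 years.
Mean rate = 1352.2 mm / 353 years ≈ 3.831 mm/yr.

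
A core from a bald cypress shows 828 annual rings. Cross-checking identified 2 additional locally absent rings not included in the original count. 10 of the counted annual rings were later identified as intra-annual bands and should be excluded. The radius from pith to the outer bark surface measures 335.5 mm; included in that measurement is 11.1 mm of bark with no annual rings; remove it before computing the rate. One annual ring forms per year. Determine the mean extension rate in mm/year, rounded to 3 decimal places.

0.396 mm/year

True annual ring count = 828 − 10 + 2 = 820.
The growth record spans 335.5 − 11.1 = 324.4 mm.
324.4 mm over 820 years gives 324.4 / 820 ≈ 0.396 mm/year.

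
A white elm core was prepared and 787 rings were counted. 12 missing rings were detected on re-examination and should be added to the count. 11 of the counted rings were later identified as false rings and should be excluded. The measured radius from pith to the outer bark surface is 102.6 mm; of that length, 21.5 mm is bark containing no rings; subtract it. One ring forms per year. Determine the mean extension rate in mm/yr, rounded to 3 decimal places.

True ring count = 787 − 11 + 12 = 788.
Net length = 102.6 − 21.5 = 81.1 mm.
81.1 mm over 788 years gives 81.1 / 788 ≈ 0.103 mm/yr.

0.103 mm/yr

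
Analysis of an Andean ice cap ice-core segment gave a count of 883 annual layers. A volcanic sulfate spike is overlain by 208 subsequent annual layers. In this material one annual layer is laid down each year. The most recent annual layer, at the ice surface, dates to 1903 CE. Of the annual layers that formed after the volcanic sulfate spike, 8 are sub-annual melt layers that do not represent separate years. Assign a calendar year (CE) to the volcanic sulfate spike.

1703 CE

208 annual layers post-date the volcanic sulfate spike.
Excluding 8 false annual layers: 208 − 8 = 200.
The annual layer at the ice surface is 1903 CE, so the volcanic sulfate spike dates to 1903 − 200 = 1703 CE.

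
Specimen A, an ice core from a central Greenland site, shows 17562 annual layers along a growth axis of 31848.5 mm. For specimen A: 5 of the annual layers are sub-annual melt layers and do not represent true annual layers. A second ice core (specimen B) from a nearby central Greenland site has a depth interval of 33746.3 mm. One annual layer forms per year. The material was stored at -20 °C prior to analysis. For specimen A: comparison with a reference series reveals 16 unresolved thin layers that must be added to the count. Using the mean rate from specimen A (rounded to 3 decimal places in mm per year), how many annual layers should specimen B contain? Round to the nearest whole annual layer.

Specimen A: true annual layer count = 17562 − 5 + 16 = 17573.
A: Extension rate ≈ 31848.5 / 17573 = 1.812 mm/year.
For B, 33746.3 / 1.812 = 18623.79 years ≈ 18624 annual layers.

18624 annual layers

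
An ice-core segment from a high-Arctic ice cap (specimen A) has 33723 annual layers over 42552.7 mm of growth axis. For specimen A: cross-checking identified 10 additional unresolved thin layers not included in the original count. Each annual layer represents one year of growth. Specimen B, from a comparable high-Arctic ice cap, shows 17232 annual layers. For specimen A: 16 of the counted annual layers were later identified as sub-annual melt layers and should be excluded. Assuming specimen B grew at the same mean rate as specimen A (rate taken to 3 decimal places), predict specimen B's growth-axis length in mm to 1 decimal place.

21746.8 mm

Specimen A: after corrections the count is 33723 − 16 + 10 = 33717 annual layers.
A: Mean rate = 42552.7 mm / 33717 years ≈ 1.262 mm per year.
B's length ≈ 1.262 × 17232 = 21746.8 mm.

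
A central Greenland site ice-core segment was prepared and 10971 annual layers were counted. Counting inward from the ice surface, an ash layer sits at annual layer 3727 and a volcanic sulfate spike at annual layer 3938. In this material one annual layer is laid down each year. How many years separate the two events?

211 years

The two markers are separated by 3938 − 3727 = 211 annual layers.
At one annual layer per year, 211 years elapsed between them.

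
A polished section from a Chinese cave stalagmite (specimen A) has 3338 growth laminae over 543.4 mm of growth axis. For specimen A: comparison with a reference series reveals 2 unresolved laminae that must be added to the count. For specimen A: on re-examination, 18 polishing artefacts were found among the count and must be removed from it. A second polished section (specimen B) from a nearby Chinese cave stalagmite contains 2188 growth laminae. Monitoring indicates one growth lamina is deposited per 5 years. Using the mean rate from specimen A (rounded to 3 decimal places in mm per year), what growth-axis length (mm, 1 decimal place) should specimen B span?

Specimen A: adjusted count: 3338 − 18 + 2 = 3322 growth laminae.
Specimen A: 3322 growth laminae at 5 years each span 3322 × 5 = 16610 years.
A: Extension rate ≈ 543.4 / 16610 = 0.033 mm/year.
Specimen B: multiplying by 5 years per growth lamina: 2188 × 5 = 10940 years. B's length ≈ 0.033 × 10940 = 361.0 mm.

361.0 mm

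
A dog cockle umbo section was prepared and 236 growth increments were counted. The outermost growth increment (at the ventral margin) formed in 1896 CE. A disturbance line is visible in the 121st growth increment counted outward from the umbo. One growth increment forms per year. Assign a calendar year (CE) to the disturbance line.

1781 CE

The disturbance line sits at growth increment 121 from the umbo, so 236 − 121 = 115 growth increments formed after it.
Counting back 115 years from 1896 CE places the disturbance line in 1896 − 115 = 1781 CE.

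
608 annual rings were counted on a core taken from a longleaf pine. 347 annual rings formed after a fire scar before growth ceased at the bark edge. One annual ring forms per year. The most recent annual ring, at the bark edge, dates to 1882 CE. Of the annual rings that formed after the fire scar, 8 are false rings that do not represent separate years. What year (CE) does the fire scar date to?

347 annual rings formed after the fire scar.
Removing the 8 false annual rings leaves 347 − 8 = 339 true annual rings beyond the fire scar.
Counting back 339 years from 1882 CE places the fire scar in 1882 − 339 = 1543 CE.

1543 CE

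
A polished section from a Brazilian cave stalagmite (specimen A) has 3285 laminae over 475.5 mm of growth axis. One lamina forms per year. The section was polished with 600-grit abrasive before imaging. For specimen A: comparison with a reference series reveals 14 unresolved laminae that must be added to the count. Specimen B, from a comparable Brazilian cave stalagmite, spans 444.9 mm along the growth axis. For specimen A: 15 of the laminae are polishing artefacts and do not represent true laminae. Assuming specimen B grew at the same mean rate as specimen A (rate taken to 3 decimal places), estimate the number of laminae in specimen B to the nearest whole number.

3068 laminae

Specimen A: adjusted count: 3285 − 15 + 14 = 3284 laminae.
A: Mean rate = 475.5 mm / 3284 years ≈ 0.145 mm/year.
B spans 444.9 / 0.145 = 3068.28 years ≈ 3068 laminae.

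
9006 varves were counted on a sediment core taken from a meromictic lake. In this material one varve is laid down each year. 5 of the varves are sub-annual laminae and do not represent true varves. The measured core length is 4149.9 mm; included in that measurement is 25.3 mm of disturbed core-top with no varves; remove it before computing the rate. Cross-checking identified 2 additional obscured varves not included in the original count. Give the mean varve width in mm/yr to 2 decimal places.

Adjusted count: 9006 − 5 + 2 = 9003 varves.
The growth record spans 4149.9 − 25.3 = 4124.6 mm.
Extension rate ≈ 4124.6 / 9003 = 0.46 mm/yr.

0.46 mm/yr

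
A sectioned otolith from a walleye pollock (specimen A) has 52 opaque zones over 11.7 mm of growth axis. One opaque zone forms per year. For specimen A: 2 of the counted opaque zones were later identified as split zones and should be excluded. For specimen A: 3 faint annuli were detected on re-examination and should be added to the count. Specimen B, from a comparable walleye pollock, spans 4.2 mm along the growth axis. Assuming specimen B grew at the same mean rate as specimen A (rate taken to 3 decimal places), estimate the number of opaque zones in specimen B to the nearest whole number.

Specimen A: after corrections the count is 52 − 2 + 3 = 53 opaque zones.
A: Extension rate ≈ 11.7 / 53 = 0.221 mm/yr.
For B, 4.2 / 0.221 = 19.00 years ≈ 19 opaque zones.

19 opaque zones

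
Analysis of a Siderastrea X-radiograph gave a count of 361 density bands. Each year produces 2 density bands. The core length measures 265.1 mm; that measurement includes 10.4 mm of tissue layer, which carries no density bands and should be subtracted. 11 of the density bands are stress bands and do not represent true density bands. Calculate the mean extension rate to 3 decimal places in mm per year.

1.455 mm per year

True density band count = 361 − 11 = 350.
Dividing by 2 density bands per year: 350 / 2 = 175 years.
Net length = 265.1 − 10.4 = 254.7 mm.
254.7 mm over 175 years gives 254.7 / 175 ≈ 1.455 mm per year.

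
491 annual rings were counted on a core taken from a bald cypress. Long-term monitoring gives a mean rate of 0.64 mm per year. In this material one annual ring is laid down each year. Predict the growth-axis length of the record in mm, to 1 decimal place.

491 years of growth are recorded.
Length ≈ 0.64 × 491 = 314.2 mm.

314.2 mm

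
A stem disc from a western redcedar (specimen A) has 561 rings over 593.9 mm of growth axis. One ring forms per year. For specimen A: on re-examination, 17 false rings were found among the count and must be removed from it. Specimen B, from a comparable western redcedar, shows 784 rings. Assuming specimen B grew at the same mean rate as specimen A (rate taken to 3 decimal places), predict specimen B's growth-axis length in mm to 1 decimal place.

856.1 mm

Specimen A: after corrections the count is 561 − 17 = 544 rings.
A: Mean rate = 593.9 mm / 544 years ≈ 1.092 mm per year.
B's length ≈ 1.092 × 784 = 856.1 mm.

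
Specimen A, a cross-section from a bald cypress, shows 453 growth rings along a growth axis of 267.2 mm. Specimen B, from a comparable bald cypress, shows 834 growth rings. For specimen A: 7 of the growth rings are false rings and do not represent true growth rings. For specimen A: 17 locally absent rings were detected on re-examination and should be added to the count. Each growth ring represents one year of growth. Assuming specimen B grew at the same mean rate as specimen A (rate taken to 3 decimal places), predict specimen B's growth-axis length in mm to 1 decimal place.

Specimen A: after corrections the count is 453 − 7 + 17 = 463 growth rings.
A: Extension rate ≈ 267.2 / 463 = 0.577 mm/year.
B's length ≈ 0.577 × 834 = 481.2 mm.

481.2 mm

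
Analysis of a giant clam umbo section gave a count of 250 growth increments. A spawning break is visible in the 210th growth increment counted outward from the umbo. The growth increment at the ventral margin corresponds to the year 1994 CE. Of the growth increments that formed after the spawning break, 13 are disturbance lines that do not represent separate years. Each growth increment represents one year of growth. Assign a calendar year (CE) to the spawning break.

250 − 210 = 40 growth increments lie beyond the spawning break toward the ventral margin.
40 − 13 false = 27 true growth increments after the spawning break.
The growth increment at the ventral margin is 1994 CE, so the spawning break dates to 1994 − 27 = 1967 CE.

1967 CE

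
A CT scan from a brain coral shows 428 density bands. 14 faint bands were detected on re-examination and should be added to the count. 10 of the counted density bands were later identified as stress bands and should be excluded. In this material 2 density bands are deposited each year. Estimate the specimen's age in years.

216 yr

True density band count = 428 − 10 + 14 = 432.
Dividing by 2 density bands per year: 432 / 2 = 216 years.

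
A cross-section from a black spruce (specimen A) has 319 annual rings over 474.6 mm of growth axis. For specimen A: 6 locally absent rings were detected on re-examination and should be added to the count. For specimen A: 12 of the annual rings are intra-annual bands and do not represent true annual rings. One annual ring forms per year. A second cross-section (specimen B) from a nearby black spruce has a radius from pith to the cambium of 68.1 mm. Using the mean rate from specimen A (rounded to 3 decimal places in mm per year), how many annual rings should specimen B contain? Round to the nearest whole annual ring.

45 annual rings

Specimen A: true annual ring count = 319 − 12 + 6 = 313.
A: Mean rate = 474.6 mm / 313 years ≈ 1.516 mm per year.
B spans 68.1 / 1.516 = 44.92 years ≈ 45 annual rings.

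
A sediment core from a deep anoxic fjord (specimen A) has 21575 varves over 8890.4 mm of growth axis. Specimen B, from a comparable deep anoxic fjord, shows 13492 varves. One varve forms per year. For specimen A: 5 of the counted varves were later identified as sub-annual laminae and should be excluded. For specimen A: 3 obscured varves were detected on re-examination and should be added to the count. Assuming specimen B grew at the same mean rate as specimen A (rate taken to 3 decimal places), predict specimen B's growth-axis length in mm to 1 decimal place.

5558.7 mm

Specimen A: correcting the raw count gives 21575 − 5 + 3 = 21573 true varves.
A: 8890.4 mm over 21573 years gives 8890.4 / 21573 ≈ 0.412 mm/year.
For B, 0.412 mm/year × 13492 years = 5558.7 mm.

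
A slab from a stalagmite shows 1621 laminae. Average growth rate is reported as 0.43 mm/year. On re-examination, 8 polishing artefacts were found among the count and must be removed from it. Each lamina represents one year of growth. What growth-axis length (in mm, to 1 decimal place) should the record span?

693.6 mm

Correcting the raw count gives 1621 − 8 = 1613 true laminae.
Predicted length = 0.43 mm/year × 1613 years = 693.6 mm.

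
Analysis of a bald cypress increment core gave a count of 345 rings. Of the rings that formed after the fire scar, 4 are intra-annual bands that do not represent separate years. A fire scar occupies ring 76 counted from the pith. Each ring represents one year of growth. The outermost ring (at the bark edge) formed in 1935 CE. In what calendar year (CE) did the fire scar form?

1670 CE

345 − 76 = 269 rings lie beyond the fire scar toward the bark edge.
Excluding 4 false rings: 269 − 4 = 265.
1935 − 265 = 1670 CE.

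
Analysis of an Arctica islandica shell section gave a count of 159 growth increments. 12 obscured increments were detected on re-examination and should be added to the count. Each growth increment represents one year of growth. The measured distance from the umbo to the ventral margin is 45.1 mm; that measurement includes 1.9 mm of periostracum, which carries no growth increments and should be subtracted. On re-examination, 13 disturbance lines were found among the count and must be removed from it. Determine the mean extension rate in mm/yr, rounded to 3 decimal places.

0.273 mm/yr

After corrections the count is 159 − 13 + 12 = 158 growth increments.
The growth record spans 45.1 − 1.9 = 43.2 mm.
Extension rate ≈ 43.2 / 158 = 0.273 mm/yr.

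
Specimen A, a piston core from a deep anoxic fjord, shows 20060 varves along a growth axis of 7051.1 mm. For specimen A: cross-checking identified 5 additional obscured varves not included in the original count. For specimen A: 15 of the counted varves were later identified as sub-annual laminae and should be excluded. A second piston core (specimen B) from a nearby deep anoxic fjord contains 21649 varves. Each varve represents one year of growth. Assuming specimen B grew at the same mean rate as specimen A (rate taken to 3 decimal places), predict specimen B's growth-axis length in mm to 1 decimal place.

Specimen A: true varve count = 20060 − 15 + 5 = 20050.
A: Mean rate = 7051.1 mm / 20050 years ≈ 0.352 mm/yr.
Length of B = 0.352 × 21649 = 7620.4 mm.

7620.4 mm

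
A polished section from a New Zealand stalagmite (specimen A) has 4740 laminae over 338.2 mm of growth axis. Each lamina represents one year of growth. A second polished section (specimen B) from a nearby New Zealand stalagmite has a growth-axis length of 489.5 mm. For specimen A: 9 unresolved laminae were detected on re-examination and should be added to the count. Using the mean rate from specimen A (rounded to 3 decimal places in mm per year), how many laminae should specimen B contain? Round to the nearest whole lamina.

Specimen A: adjusted count: 4740 + 9 = 4749 laminae.
A: 338.2 mm over 4749 years gives 338.2 / 4749 ≈ 0.071 mm/year.
For B, 489.5 / 0.071 = 6894.37 years ≈ 6894 laminae.

6894 laminae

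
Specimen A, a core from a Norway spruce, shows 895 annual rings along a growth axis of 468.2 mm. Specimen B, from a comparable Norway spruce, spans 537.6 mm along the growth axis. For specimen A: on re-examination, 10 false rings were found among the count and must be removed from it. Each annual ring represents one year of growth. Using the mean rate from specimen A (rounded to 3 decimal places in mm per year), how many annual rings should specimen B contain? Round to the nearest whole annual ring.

1016 annual rings

Specimen A: true annual ring count = 895 − 10 = 885.
A: 468.2 mm over 885 years gives 468.2 / 885 ≈ 0.529 mm per year.
B spans 537.6 / 0.529 = 1016.26 years ≈ 1016 annual rings.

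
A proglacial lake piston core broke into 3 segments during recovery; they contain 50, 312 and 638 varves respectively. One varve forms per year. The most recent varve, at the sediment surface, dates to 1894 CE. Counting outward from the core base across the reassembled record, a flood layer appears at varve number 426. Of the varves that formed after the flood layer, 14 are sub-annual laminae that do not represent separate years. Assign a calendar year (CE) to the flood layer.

1334 CE

Total varves = 50 + 312 + 638 = 1000.
Between varve 426 and the sediment surface there are 1000 − 426 = 574 varves.
Removing the 14 false varves leaves 574 − 14 = 560 true varves beyond the flood layer.
Counting back 560 years from 1894 CE places the flood layer in 1894 − 560 = 1334 CE.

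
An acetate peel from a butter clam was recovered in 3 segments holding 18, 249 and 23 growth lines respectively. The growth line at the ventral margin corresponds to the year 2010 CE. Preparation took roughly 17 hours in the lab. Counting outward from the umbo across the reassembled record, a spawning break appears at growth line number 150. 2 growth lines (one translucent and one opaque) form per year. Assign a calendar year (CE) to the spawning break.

1940 CE

Total growth lines = 18 + 249 + 23 = 290.
290 − 150 = 140 growth lines lie beyond the spawning break toward the ventral margin.
With 2 growth lines per year, 140 / 2 = 70 years.
Counting back 70 years from 2010 CE places the spawning break in 2010 − 70 = 1940 CE.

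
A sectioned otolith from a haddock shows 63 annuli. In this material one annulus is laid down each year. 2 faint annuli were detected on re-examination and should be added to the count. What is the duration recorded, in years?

Adjusted count: 63 + 2 = 65 annuli.
At one annulus per year, that is 65 years.

65 years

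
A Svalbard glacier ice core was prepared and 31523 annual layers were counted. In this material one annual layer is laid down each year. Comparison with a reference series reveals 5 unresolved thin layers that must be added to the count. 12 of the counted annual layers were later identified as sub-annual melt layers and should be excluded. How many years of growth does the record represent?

Correcting the raw count gives 31523 − 12 + 5 = 31516 true annual layers.
One annual layer per year makes the duration 31516 years.

31516 years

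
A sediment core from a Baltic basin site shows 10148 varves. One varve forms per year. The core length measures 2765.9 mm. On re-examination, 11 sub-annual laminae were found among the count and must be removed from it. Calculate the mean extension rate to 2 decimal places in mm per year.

0.27 mm per year

After corrections the count is 10148 − 11 = 10137 varves.
Mean rate = 2765.9 mm / 10137 years ≈ 0.27 mm per year.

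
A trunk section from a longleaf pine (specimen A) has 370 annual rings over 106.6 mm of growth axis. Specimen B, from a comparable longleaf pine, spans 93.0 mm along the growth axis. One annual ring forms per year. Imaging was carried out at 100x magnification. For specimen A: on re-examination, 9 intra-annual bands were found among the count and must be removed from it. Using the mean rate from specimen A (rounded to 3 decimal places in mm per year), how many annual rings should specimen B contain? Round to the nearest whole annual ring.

315 annual rings

Specimen A: after corrections the count is 370 − 9 = 361 annual rings.
A: Mean rate = 106.6 mm / 361 years ≈ 0.295 mm/year.
For B, 93.0 / 0.295 = 315.25 years ≈ 315 annual rings.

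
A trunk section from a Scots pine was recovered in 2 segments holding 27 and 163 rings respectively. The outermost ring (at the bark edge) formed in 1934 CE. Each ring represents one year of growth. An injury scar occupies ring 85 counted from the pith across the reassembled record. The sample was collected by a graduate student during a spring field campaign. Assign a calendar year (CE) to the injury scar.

1829 CE

Total rings = 27 + 163 = 190.
Between ring 85 and the bark edge there are 190 − 85 = 105 rings.
The ring at the bark edge is 1934 CE, so the injury scar dates to 1934 − 105 = 1829 CE.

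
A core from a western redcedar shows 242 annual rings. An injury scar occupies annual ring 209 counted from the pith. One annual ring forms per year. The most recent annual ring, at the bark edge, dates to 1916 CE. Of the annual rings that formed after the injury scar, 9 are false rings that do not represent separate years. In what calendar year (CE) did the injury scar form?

The injury scar sits at annual ring 209 from the pith, so 242 − 209 = 33 annual rings formed after it.
33 − 9 false = 24 true annual rings after the injury scar.
The annual ring at the bark edge is 1916 CE, so the injury scar dates to 1916 − 24 = 1892 CE.

1892 CE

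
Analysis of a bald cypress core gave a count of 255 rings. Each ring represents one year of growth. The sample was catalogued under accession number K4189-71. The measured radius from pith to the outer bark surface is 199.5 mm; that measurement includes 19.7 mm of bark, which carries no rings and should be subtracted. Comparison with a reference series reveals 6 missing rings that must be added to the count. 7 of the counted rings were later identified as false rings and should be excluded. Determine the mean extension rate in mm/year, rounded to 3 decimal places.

After corrections the count is 255 − 7 + 6 = 254 rings.
Net length = 199.5 − 19.7 = 179.8 mm.
Mean rate = 179.8 mm / 254 years ≈ 0.708 mm/year.

0.708 mm/year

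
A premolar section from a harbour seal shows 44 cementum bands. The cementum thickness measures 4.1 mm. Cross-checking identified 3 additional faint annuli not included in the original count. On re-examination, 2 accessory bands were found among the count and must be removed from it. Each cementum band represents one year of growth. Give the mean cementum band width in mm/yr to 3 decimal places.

0.091 mm/yr

True cementum band count = 44 − 2 + 3 = 45.
Extension rate ≈ 4.1 / 45 = 0.091 mm/yr.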